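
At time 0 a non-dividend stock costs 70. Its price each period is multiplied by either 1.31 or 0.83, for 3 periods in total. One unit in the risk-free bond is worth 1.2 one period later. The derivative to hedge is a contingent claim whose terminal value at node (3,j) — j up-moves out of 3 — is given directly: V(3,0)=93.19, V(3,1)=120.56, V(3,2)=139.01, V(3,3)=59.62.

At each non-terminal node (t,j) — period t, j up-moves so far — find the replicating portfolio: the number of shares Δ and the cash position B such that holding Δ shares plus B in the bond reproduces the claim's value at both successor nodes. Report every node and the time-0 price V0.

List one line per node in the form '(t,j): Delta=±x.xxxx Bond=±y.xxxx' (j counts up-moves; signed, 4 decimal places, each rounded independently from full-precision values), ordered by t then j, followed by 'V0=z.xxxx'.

(0,0): Delta=-0.8105 Bond=114.5238
(1,0): Delta=0.6124 Bond=54.7569
(1,1): Delta=-1.0786 Bond=162.0067
(2,0): Delta=1.1824 Bond=38.2189
(2,1): Delta=0.5050 Bond=73.8807
(2,2): Delta=-1.3768 Bond=230.2405
V0=57.7870

Under the risk-neutral measure, an up-move has probability p* = (R−d)/(u−d) = 0.7708 and values discount at R = 1.2.
At expiry t=3: V(3,0)=93.1900, V(3,1)=120.5600, V(3,2)=139.0100, V(3,3)=59.6200
Node (2,0) S=48.2230: V=(p*·120.5600+(1−p*)·93.1900)/1.2=95.2398; Δ=(120.5600−93.1900)/(63.1721−40.0251)=1.1824; B=V−Δ·S=38.2189
Node (2,1) S=76.1110: V=(p*·139.0100+(1−p*)·120.5600)/1.2=112.3182; Δ=(139.0100−120.5600)/(99.7054−63.1721)=0.5050; B=V−Δ·S=73.8807
Node (2,2) S=120.1270: V=(p*·59.6200+(1−p*)·139.0100)/1.2=64.8446; Δ=(59.6200−139.0100)/(157.3664−99.7054)=-1.3768; B=V−Δ·S=230.2405
Node (1,0) S=58.1000: V=(p*·112.3182+(1−p*)·95.2398)/1.2=90.3370; Δ=(112.3182−95.2398)/(76.1110−48.2230)=0.6124; B=V−Δ·S=54.7569
Node (1,1) S=91.7000: V=(p*·64.8446+(1−p*)·112.3182)/1.2=63.1033; Δ=(64.8446−112.3182)/(120.1270−76.1110)=-1.0786; B=V−Δ·S=162.0067
Node (0,0) S=70.0000: V=(p*·63.1033+(1−p*)·90.3370)/1.2=57.7870; Δ=(63.1033−90.3370)/(91.7000−58.1000)=-0.8105; B=V−Δ·S=114.5238
Each (Δ,B) replicates both successor values, so the strategy is self-financing and V0 is arbitrage-free.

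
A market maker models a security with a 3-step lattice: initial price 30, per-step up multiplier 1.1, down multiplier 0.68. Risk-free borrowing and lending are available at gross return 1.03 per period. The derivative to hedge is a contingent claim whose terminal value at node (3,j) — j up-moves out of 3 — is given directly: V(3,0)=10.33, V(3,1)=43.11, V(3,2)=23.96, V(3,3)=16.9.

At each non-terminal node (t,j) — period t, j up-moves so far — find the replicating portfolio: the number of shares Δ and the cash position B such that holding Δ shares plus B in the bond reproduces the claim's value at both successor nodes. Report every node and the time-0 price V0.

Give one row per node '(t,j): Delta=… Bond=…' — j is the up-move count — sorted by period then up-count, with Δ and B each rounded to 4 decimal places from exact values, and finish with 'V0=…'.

No-arbitrage ⇒ martingale measure with p* = (R−d)/(u−d) = 0.8333.
Payoff layer (t=3): V(3,0)=10.3300, V(3,1)=43.1100, V(3,2)=23.9600, V(3,3)=16.9000
(2,0): S=13.8720. Δ = (V_up−V_dn)/(S_up−S_dn) = (43.1100−10.3300)/(15.2592−9.4330) = 5.6263. V = [p*·43.1100 + (1−p*)·10.3300]/1.03 = 36.5502. B = V − Δ·S = -41.4975.
(2,1): S=22.4400. Δ = (V_up−V_dn)/(S_up−S_dn) = (23.9600−43.1100)/(24.6840−15.2592) = -2.0319. V = [p*·23.9600 + (1−p*)·43.1100]/1.03 = 26.3608. B = V − Δ·S = 71.9561.
(2,2): S=36.3000. Δ = (V_up−V_dn)/(S_up−S_dn) = (16.9000−23.9600)/(39.9300−24.6840) = -0.4631. V = [p*·16.9000 + (1−p*)·23.9600]/1.03 = 17.5502. B = V − Δ·S = 34.3597.
(1,0): S=20.4000. Δ = (V_up−V_dn)/(S_up−S_dn) = (26.3608−36.5502)/(22.4400−13.8720) = -1.1892. V = [p*·26.3608 + (1−p*)·36.5502]/1.03 = 27.2418. B = V − Δ·S = 51.5021.
(1,1): S=33.0000. Δ = (V_up−V_dn)/(S_up−S_dn) = (17.5502−26.3608)/(36.3000−22.4400) = -0.6357. V = [p*·17.5502 + (1−p*)·26.3608]/1.03 = 18.4647. B = V − Δ·S = 39.4425.
(0,0): S=30.0000. Δ = (V_up−V_dn)/(S_up−S_dn) = (18.4647−27.2418)/(33.0000−20.4000) = -0.6966. V = [p*·18.4647 + (1−p*)·27.2418]/1.03 = 19.3471. B = V − Δ·S = 40.2451.
Each (Δ,B) replicates both successor values, so the strategy is self-financing and V0 is arbitrage-free.

(0,0): Delta=-0.6966 Bond=40.2451
(1,0): Delta=-1.1892 Bond=51.5021
(1,1): Delta=-0.6357 Bond=39.4425
(2,0): Delta=5.6263 Bond=-41.4975
(2,1): Delta=-2.0319 Bond=71.9561
(2,2): Delta=-0.4631 Bond=34.3597
V0=19.3471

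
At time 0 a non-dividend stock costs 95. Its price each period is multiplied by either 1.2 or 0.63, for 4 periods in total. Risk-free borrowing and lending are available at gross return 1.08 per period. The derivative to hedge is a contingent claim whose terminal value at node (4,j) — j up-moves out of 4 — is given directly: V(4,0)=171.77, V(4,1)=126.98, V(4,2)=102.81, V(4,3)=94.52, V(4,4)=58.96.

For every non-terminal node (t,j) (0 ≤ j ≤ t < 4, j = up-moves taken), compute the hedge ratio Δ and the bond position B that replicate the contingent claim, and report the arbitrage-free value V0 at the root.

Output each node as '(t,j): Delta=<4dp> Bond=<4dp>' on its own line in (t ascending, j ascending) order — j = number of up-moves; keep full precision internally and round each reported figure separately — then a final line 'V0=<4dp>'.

(0,0): Delta=-0.3477 Bond=94.1748
(1,0): Delta=-0.3817 Bond=103.7425
(1,1): Delta=-0.3429 Bond=101.1664
(2,0): Delta=-1.2283 Bond=143.9658
(2,1): Delta=-0.2631 Bond=103.5289
(2,2): Delta=-0.3541 Bond=110.7879
(3,0): Delta=-3.3080 Bond=204.8840
(3,1): Delta=-0.9372 Bond=142.3095
(3,2): Delta=-0.1688 Bond=103.6784
(3,3): Delta=-0.3800 Bond=123.9103
V0=61.1460

The replicating-portfolio and risk-neutral prices coincide; use p* = (1.08−0.63)/(1.2−0.63) = 0.7895 for the latter.
Payoff layer (t=4): V(4,0)=171.7700, V(4,1)=126.9800, V(4,2)=102.8100, V(4,3)=94.5200, V(4,4)=58.9600
Node (3,0) S=23.7545: V=(p*·126.9800+(1−p*)·171.7700)/1.08=126.3051; Δ=(126.9800−171.7700)/(28.5054−14.9653)=-3.3080; B=V−Δ·S=204.8840
Node (3,1) S=45.2466: V=(p*·102.8100+(1−p*)·126.9800)/1.08=99.9059; Δ=(102.8100−126.9800)/(54.2959−28.5054)=-0.9372; B=V−Δ·S=142.3095
Node (3,2) S=86.1840: V=(p*·94.5200+(1−p*)·102.8100)/1.08=89.1345; Δ=(94.5200−102.8100)/(103.4208−54.2959)=-0.1688; B=V−Δ·S=103.6784
Node (3,3) S=164.1600: V=(p*·58.9600+(1−p*)·94.5200)/1.08=61.5244; Δ=(58.9600−94.5200)/(196.9920−103.4208)=-0.3800; B=V−Δ·S=123.9103
Node (2,0) S=37.7055: V=(p*·99.9059+(1−p*)·126.3051)/1.08=97.6515; Δ=(99.9059−126.3051)/(45.2466−23.7545)=-1.2283; B=V−Δ·S=143.9658
Node (2,1) S=71.8200: V=(p*·89.1345+(1−p*)·99.9059)/1.08=84.6316; Δ=(89.1345−99.9059)/(86.1840−45.2466)=-0.2631; B=V−Δ·S=103.5289
Node (2,2) S=136.8000: V=(p*·61.5244+(1−p*)·89.1345)/1.08=62.3491; Δ=(61.5244−89.1345)/(164.1600−86.1840)=-0.3541; B=V−Δ·S=110.7879
Node (1,0) S=59.8500: V=(p*·84.6316+(1−p*)·97.6515)/1.08=80.9006; Δ=(84.6316−97.6515)/(71.8200−37.7055)=-0.3817; B=V−Δ·S=103.7425
Node (1,1) S=114.0000: V=(p*·62.3491+(1−p*)·84.6316)/1.08=62.0742; Δ=(62.3491−84.6316)/(136.8000−71.8200)=-0.3429; B=V−Δ·S=101.1664
Node (0,0) S=95.0000: V=(p*·62.0742+(1−p*)·80.9006)/1.08=61.1460; Δ=(62.0742−80.9006)/(114.0000−59.8500)=-0.3477; B=V−Δ·S=94.1748
Root portfolio cost Δ·95+B reproduces V0=61.1460.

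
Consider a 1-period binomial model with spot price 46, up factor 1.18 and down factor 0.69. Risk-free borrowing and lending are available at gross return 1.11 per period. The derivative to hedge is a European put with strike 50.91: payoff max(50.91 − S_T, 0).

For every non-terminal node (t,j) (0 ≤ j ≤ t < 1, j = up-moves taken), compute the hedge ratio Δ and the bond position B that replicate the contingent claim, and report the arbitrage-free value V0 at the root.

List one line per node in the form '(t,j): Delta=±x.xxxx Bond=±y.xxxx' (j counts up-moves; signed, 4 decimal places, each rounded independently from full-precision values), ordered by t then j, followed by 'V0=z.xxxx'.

(0,0): Delta=-0.8505 Bond=41.5896
V0=2.4672

Risk-neutral probability p* = (R−d)/(u−d) = (1.11−0.69)/(1.18−0.69) = 0.8571.
At expiry t=1: V(1,0)=19.1700, V(1,1)=0.0000
(0,0): S=46.0000. Δ = (V_up−V_dn)/(S_up−S_dn) = (0.0000−19.1700)/(54.2800−31.7400) = -0.8505. V = [p*·0.0000 + (1−p*)·19.1700]/1.11 = 2.4672. B = V − Δ·S = 41.5896.
The time-0 hedge costs 2.4672, which is the no-arbitrage price.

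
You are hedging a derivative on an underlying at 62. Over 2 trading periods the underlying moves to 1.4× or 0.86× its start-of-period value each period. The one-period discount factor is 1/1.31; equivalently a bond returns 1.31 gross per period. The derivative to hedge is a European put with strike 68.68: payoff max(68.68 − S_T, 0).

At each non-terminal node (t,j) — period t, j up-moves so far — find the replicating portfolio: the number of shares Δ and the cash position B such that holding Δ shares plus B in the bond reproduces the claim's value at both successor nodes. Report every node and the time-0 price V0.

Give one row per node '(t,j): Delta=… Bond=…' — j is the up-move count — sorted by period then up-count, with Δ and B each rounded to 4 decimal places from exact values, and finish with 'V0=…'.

(0,0): Delta=-0.0867 Bond=5.7471
(1,0): Delta=-0.7927 Bond=45.1721
(1,1): Delta=0.0000 Bond=0.0000
V0=0.3695

Risk-neutral probability p* = (R−d)/(u−d) = (1.31−0.86)/(1.4−0.86) = 0.8333.
Terminal values V(2,·): V(2,0)=22.8248, V(2,1)=0.0000, V(2,2)=0.0000
  t=1,j=0: stock 53.3200 → up 74.6480 (V=0.0000), down 45.8552 (V=22.8248). Price 2.9039; hedge Δ=-0.7927, bond B=45.1721.
  t=1,j=1: stock 86.8000 → up 121.5200 (V=0.0000), down 74.6480 (V=0.0000). Price 0.0000; hedge Δ=0.0000, bond B=0.0000.
  t=0,j=0: stock 62.0000 → up 86.8000 (V=0.0000), down 53.3200 (V=2.9039). Price 0.3695; hedge Δ=-0.0867, bond B=5.7471.
Check: Δ(0,0)·S0 + B(0,0) = 0.3695 = V0.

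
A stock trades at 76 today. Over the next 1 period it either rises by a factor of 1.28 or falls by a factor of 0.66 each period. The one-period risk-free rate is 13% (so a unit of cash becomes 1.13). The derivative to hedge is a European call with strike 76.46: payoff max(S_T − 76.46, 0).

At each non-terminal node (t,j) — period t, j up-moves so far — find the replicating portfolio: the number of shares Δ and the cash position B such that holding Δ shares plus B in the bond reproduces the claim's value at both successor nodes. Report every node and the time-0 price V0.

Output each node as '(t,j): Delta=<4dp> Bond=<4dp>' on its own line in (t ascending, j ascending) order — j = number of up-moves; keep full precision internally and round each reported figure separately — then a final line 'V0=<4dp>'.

(0,0): Delta=0.4419 Bond=-19.6135
V0=13.9672

Under the risk-neutral measure, an up-move has probability p* = (R−d)/(u−d) = 0.7581 and values discount at R = 1.13.
At expiry t=1: V(1,0)=0.0000, V(1,1)=20.8200
  t=0,j=0: stock 76.0000 → up 97.2800 (V=20.8200), down 50.1600 (V=0.0000). Price 13.9672; hedge Δ=0.4419, bond B=-19.6135.
Check: Δ(0,0)·S0 + B(0,0) = 13.9672 = V0.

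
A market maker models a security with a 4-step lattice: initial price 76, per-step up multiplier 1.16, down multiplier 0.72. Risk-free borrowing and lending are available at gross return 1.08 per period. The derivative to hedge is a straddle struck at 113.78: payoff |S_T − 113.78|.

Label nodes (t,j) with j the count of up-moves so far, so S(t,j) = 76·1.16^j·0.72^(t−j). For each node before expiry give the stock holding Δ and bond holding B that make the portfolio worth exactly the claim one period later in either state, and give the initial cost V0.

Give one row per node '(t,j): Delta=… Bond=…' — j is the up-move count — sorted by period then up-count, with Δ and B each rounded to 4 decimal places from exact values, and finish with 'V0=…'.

No-arbitrage ⇒ martingale measure with p* = (R−d)/(u−d) = 0.8182.
Terminal payoffs: V(4,0)=93.3559, V(4,1)=80.8745, V(4,2)=60.7655, V(4,3)=28.3678, V(4,4)=23.8286
Node (3,0) S=28.3668: V=(p*·80.8745+(1−p*)·93.3559)/1.08=76.9850; Δ=(80.8745−93.3559)/(32.9055−20.4241)=-1.0000; B=V−Δ·S=105.3519
Node (3,1) S=45.7021: V=(p*·60.7655+(1−p*)·80.8745)/1.08=59.6497; Δ=(60.7655−80.8745)/(53.0145−32.9055)=-1.0000; B=V−Δ·S=105.3519
Node (3,2) S=73.6312: V=(p*·28.3678+(1−p*)·60.7655)/1.08=31.7206; Δ=(28.3678−60.7655)/(85.4122−53.0145)=-1.0000; B=V−Δ·S=105.3519
Node (3,3) S=118.6281: V=(p*·23.8286+(1−p*)·28.3678)/1.08=22.8277; Δ=(23.8286−28.3678)/(137.6086−85.4122)=-0.0870; B=V−Δ·S=33.1440
Node (2,0) S=39.3984: V=(p*·59.6497+(1−p*)·76.9850)/1.08=58.1496; Δ=(59.6497−76.9850)/(45.7021−28.3668)=-1.0000; B=V−Δ·S=97.5480
Node (2,1) S=63.4752: V=(p*·31.7206+(1−p*)·59.6497)/1.08=34.0728; Δ=(31.7206−59.6497)/(73.6312−45.7021)=-1.0000; B=V−Δ·S=97.5480
Node (2,2) S=102.2656: V=(p*·22.8277+(1−p*)·31.7206)/1.08=22.6339; Δ=(22.8277−31.7206)/(118.6281−73.6312)=-0.1976; B=V−Δ·S=42.8451
Node (1,0) S=54.7200: V=(p*·34.0728+(1−p*)·58.1496)/1.08=35.6022; Δ=(34.0728−58.1496)/(63.4752−39.3984)=-1.0000; B=V−Δ·S=90.3222
Node (1,1) S=88.1600: V=(p*·22.6339+(1−p*)·34.0728)/1.08=22.8830; Δ=(22.6339−34.0728)/(102.2656−63.4752)=-0.2949; B=V−Δ·S=48.8806
Node (0,0) S=76.0000: V=(p*·22.8830+(1−p*)·35.6022)/1.08=23.3293; Δ=(22.8830−35.6022)/(88.1600−54.7200)=-0.3804; B=V−Δ·S=52.2365
Self-financing check: at every node Δ·S+B equals the discounted successor values.

(0,0): Delta=-0.3804 Bond=52.2365
(1,0): Delta=-1.0000 Bond=90.3222
(1,1): Delta=-0.2949 Bond=48.8806
(2,0): Delta=-1.0000 Bond=97.5480
(2,1): Delta=-1.0000 Bond=97.5480
(2,2): Delta=-0.1976 Bond=42.8451
(3,0): Delta=-1.0000 Bond=105.3519
(3,1): Delta=-1.0000 Bond=105.3519
(3,2): Delta=-1.0000 Bond=105.3519
(3,3): Delta=-0.0870 Bond=33.1440
V0=23.3293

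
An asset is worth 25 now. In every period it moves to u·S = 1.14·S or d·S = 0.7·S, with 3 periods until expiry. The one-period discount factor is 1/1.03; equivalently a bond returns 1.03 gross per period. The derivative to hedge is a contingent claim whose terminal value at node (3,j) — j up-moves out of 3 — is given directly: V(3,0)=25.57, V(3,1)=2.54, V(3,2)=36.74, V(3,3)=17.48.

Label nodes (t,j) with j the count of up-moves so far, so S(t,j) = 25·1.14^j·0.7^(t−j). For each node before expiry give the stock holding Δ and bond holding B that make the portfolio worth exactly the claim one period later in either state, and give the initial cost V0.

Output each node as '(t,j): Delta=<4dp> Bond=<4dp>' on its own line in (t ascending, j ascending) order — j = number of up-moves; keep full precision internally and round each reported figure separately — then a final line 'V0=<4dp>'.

Under the risk-neutral measure, an up-move has probability p* = (R−d)/(u−d) = 0.7500 and values discount at R = 1.03.
At expiry t=3: V(3,0)=25.5700, V(3,1)=2.5400, V(3,2)=36.7400, V(3,3)=17.4800
Node (2,0) S=12.2500: V=(p*·2.5400+(1−p*)·25.5700)/1.03=8.0558; Δ=(2.5400−25.5700)/(13.9650−8.5750)=-4.2727; B=V−Δ·S=60.3967
Node (2,1) S=19.9500: V=(p*·36.7400+(1−p*)·2.5400)/1.03=27.3689; Δ=(36.7400−2.5400)/(22.7430−13.9650)=3.8961; B=V−Δ·S=-50.3583
Node (2,2) S=32.4900: V=(p*·17.4800+(1−p*)·36.7400)/1.03=21.6456; Δ=(17.4800−36.7400)/(37.0386−22.7430)=-1.3473; B=V−Δ·S=65.4184
Node (1,0) S=17.5000: V=(p*·27.3689+(1−p*)·8.0558)/1.03=21.8841; Δ=(27.3689−8.0558)/(19.9500−12.2500)=2.5082; B=V−Δ·S=-22.0093
Node (1,1) S=28.5000: V=(p*·21.6456+(1−p*)·27.3689)/1.03=22.4043; Δ=(21.6456−27.3689)/(32.4900−19.9500)=-0.4564; B=V−Δ·S=35.4118
Node (0,0) S=25.0000: V=(p*·22.4043+(1−p*)·21.8841)/1.03=21.6255; Δ=(22.4043−21.8841)/(28.5000−17.5000)=0.0473; B=V−Δ·S=20.4433
Root portfolio cost Δ·25+B reproduces V0=21.6255.

(0,0): Delta=0.0473 Bond=20.4433
(1,0): Delta=2.5082 Bond=-22.0093
(1,1): Delta=-0.4564 Bond=35.4118
(2,0): Delta=-4.2727 Bond=60.3967
(2,1): Delta=3.8961 Bond=-50.3583
(2,2): Delta=-1.3473 Bond=65.4184
V0=21.6255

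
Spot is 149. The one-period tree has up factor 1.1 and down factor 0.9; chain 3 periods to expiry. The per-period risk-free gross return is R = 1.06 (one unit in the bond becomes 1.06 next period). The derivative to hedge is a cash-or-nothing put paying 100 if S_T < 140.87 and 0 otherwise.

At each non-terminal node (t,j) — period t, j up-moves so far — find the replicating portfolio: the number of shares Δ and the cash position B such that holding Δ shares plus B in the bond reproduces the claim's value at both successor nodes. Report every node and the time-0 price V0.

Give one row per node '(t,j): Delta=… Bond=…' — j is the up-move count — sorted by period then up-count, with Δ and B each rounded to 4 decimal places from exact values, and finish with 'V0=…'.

(0,0): Delta=-0.9557 Bond=151.1315
(1,0): Delta=-2.8140 Bond=409.3984
(1,1): Delta=-0.5756 Bond=97.8996
(2,0): Delta=0.0000 Bond=94.3396
(2,1): Delta=-3.3896 Bond=518.8679
(2,2): Delta=0.0000 Bond=0.0000
V0=8.7320

No-arbitrage ⇒ martingale measure with p* = (R−d)/(u−d) = 0.8000.
Terminal values V(3,·): V(3,0)=100.0000, V(3,1)=100.0000, V(3,2)=0.0000, V(3,3)=0.0000
Node (2,0) S=120.6900: V=(p*·100.0000+(1−p*)·100.0000)/1.06=94.3396; Δ=(100.0000−100.0000)/(132.7590−108.6210)=0.0000; B=V−Δ·S=94.3396
Node (2,1) S=147.5100: V=(p*·0.0000+(1−p*)·100.0000)/1.06=18.8679; Δ=(0.0000−100.0000)/(162.2610−132.7590)=-3.3896; B=V−Δ·S=518.8679
Node (2,2) S=180.2900: V=(p*·0.0000+(1−p*)·0.0000)/1.06=0.0000; Δ=(0.0000−0.0000)/(198.3190−162.2610)=0.0000; B=V−Δ·S=0.0000
Node (1,0) S=134.1000: V=(p*·18.8679+(1−p*)·94.3396)/1.06=32.0399; Δ=(18.8679−94.3396)/(147.5100−120.6900)=-2.8140; B=V−Δ·S=409.3984
Node (1,1) S=163.9000: V=(p*·0.0000+(1−p*)·18.8679)/1.06=3.5600; Δ=(0.0000−18.8679)/(180.2900−147.5100)=-0.5756; B=V−Δ·S=97.8996
Node (0,0) S=149.0000: V=(p*·3.5600+(1−p*)·32.0399)/1.06=8.7320; Δ=(3.5600−32.0399)/(163.9000−134.1000)=-0.9557; B=V−Δ·S=151.1315
Check: Δ(0,0)·S0 + B(0,0) = 8.7320 = V0.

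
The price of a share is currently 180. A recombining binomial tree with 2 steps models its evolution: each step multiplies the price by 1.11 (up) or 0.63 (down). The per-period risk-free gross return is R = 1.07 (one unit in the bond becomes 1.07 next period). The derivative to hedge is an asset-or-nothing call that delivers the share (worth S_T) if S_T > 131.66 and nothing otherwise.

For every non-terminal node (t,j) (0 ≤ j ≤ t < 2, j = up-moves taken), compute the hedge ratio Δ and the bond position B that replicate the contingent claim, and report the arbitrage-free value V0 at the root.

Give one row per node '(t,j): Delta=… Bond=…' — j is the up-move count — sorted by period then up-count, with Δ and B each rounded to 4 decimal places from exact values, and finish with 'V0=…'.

Risk-neutral probability p* = (R−d)/(u−d) = (1.07−0.63)/(1.11−0.63) = 0.9167.
At expiry t=2: V(2,0)=0.0000, V(2,1)=0.0000, V(2,2)=221.7780
  t=1,j=0: stock 113.4000 → up 125.8740 (V=0.0000), down 71.4420 (V=0.0000). Price 0.0000; hedge Δ=0.0000, bond B=0.0000.
  t=1,j=1: stock 199.8000 → up 221.7780 (V=221.7780), down 125.8740 (V=0.0000). Price 189.9967; hedge Δ=2.3125, bond B=-272.0408.
  t=0,j=0: stock 180.0000 → up 199.8000 (V=189.9967), down 113.4000 (V=0.0000). Price 162.7698; hedge Δ=2.1990, bond B=-233.0567.
Each (Δ,B) replicates both successor values, so the strategy is self-financing and V0 is arbitrage-free.

(0,0): Delta=2.1990 Bond=-233.0567
(1,0): Delta=0.0000 Bond=0.0000
(1,1): Delta=2.3125 Bond=-272.0408
V0=162.7698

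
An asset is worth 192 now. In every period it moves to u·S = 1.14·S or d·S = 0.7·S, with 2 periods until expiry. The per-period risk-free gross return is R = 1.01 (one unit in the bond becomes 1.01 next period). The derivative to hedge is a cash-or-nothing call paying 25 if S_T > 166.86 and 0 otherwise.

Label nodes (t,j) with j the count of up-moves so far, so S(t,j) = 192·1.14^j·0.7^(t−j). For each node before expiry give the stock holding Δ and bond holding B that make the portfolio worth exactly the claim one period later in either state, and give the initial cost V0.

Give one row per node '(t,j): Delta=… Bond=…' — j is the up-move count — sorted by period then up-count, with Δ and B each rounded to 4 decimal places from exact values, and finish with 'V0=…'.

(0,0): Delta=0.2064 Bond=-27.4696
(1,0): Delta=0.0000 Bond=0.0000
(1,1): Delta=0.2596 Bond=-39.3789
V0=12.1651

Since d<R<u, set p* = (R−d)/(u−d) = 0.7045; price each node as the discounted p*-expectation of its children.
Terminal values V(2,·): V(2,0)=0.0000, V(2,1)=0.0000, V(2,2)=25.0000
Node (1,0) S=134.4000: V=(p*·0.0000+(1−p*)·0.0000)/1.01=0.0000; Δ=(0.0000−0.0000)/(153.2160−94.0800)=0.0000; B=V−Δ·S=0.0000
Node (1,1) S=218.8800: V=(p*·25.0000+(1−p*)·0.0000)/1.01=17.4392; Δ=(25.0000−0.0000)/(249.5232−153.2160)=0.2596; B=V−Δ·S=-39.3789
Node (0,0) S=192.0000: V=(p*·17.4392+(1−p*)·0.0000)/1.01=12.1651; Δ=(17.4392−0.0000)/(218.8800−134.4000)=0.2064; B=V−Δ·S=-27.4696
Self-financing check: at every node Δ·S+B equals the discounted successor values.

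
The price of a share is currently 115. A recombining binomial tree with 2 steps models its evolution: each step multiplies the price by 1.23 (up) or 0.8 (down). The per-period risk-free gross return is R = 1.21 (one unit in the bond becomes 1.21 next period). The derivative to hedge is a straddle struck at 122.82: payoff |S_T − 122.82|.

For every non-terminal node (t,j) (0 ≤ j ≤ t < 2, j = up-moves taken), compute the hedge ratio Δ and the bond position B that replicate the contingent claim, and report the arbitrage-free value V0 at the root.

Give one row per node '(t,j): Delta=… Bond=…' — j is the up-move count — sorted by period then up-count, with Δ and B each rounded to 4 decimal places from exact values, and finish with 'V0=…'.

(0,0): Delta=0.6306 Bond=-40.0937
(1,0): Delta=-1.0000 Bond=101.5041
(1,1): Delta=0.6824 Bond=-55.8313
V0=32.4282

Risk-neutral probability p* = (R−d)/(u−d) = (1.21−0.8)/(1.23−0.8) = 0.9535.
Terminal values V(2,·): V(2,0)=49.2200, V(2,1)=9.6600, V(2,2)=51.1635
(1,0): S=92.0000. Δ = (V_up−V_dn)/(S_up−S_dn) = (9.6600−49.2200)/(113.1600−73.6000) = -1.0000. V = [p*·9.6600 + (1−p*)·49.2200]/1.21 = 9.5041. B = V − Δ·S = 101.5041.
(1,1): S=141.4500. Δ = (V_up−V_dn)/(S_up−S_dn) = (51.1635−9.6600)/(173.9835−113.1600) = 0.6824. V = [p*·51.1635 + (1−p*)·9.6600]/1.21 = 40.6885. B = V − Δ·S = -55.8313.
(0,0): S=115.0000. Δ = (V_up−V_dn)/(S_up−S_dn) = (40.6885−9.5041)/(141.4500−92.0000) = 0.6306. V = [p*·40.6885 + (1−p*)·9.5041]/1.21 = 32.4282. B = V − Δ·S = -40.0937.
The time-0 hedge costs 32.4282, which is the no-arbitrage price.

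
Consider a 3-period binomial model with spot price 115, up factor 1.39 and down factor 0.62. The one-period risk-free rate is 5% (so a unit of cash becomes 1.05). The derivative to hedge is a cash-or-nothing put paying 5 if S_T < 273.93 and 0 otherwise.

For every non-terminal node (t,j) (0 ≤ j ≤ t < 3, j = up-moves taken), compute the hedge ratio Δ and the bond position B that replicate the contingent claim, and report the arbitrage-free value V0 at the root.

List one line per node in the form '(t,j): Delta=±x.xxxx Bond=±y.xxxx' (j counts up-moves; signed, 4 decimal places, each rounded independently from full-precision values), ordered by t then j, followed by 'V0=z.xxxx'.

(0,0): Delta=-0.0160 Bond=5.4038
(1,0): Delta=0.0000 Bond=4.5351
(1,1): Delta=-0.0216 Bond=6.5744
(2,0): Delta=0.0000 Bond=4.7619
(2,1): Delta=0.0000 Bond=4.7619
(2,2): Delta=-0.0292 Bond=8.5962
V0=3.5670

Under the risk-neutral measure, an up-move has probability p* = (R−d)/(u−d) = 0.5584 and values discount at R = 1.05.
At expiry t=3: V(3,0)=5.0000, V(3,1)=5.0000, V(3,2)=5.0000, V(3,3)=0.0000
Node (2,0) S=44.2060: V=(p*·5.0000+(1−p*)·5.0000)/1.05=4.7619; Δ=(5.0000−5.0000)/(61.4463−27.4077)=0.0000; B=V−Δ·S=4.7619
Node (2,1) S=99.1070: V=(p*·5.0000+(1−p*)·5.0000)/1.05=4.7619; Δ=(5.0000−5.0000)/(137.7587−61.4463)=0.0000; B=V−Δ·S=4.7619
Node (2,2) S=222.1915: V=(p*·0.0000+(1−p*)·5.0000)/1.05=2.1027; Δ=(0.0000−5.0000)/(308.8462−137.7587)=-0.0292; B=V−Δ·S=8.5962
Node (1,0) S=71.3000: V=(p*·4.7619+(1−p*)·4.7619)/1.05=4.5351; Δ=(4.7619−4.7619)/(99.1070−44.2060)=0.0000; B=V−Δ·S=4.5351
Node (1,1) S=159.8500: V=(p*·2.1027+(1−p*)·4.7619)/1.05=3.1208; Δ=(2.1027−4.7619)/(222.1915−99.1070)=-0.0216; B=V−Δ·S=6.5744
Node (0,0) S=115.0000: V=(p*·3.1208+(1−p*)·4.5351)/1.05=3.5670; Δ=(3.1208−4.5351)/(159.8500−71.3000)=-0.0160; B=V−Δ·S=5.4038
Each (Δ,B) replicates both successor values, so the strategy is self-financing and V0 is arbitrage-free.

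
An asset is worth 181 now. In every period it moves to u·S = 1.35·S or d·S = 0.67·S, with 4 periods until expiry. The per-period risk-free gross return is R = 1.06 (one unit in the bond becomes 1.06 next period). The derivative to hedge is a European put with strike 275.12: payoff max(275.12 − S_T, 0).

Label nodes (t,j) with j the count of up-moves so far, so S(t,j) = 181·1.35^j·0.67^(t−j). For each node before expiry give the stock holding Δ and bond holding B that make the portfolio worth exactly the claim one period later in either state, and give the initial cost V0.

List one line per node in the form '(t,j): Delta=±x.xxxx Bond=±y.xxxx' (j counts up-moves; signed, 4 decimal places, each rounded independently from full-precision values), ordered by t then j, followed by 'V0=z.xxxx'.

No-arbitrage ⇒ martingale measure with p* = (R−d)/(u−d) = 0.5735.
Terminal values V(4,·): V(4,0)=238.6465, V(4,1)=201.6286, V(4,2)=127.0402, V(4,3)=0.0000, V(4,4)=0.0000
  t=3,j=0: stock 54.4381 → up 73.4914 (V=201.6286), down 36.4735 (V=238.6465). Price 205.1091; hedge Δ=-1.0000, bond B=259.5472.
  t=3,j=1: stock 109.6887 → up 148.0798 (V=127.0402), down 73.4914 (V=201.6286). Price 149.8585; hedge Δ=-1.0000, bond B=259.5472.
  t=3,j=2: stock 221.0146 → up 298.3697 (V=0.0000), down 148.0798 (V=127.0402). Price 51.1122; hedge Δ=-0.8453, bond B=237.9361.
  t=3,j=3: stock 445.3279 → up 601.1926 (V=0.0000), down 298.3697 (V=0.0000). Price 0.0000; hedge Δ=0.0000, bond B=0.0000.
  t=2,j=0: stock 81.2509 → up 109.6887 (V=149.8585), down 54.4381 (V=205.1091). Price 163.6049; hedge Δ=-1.0000, bond B=244.8558.
  t=2,j=1: stock 163.7145 → up 221.0146 (V=51.1122), down 109.6887 (V=149.8585). Price 87.9477; hedge Δ=-0.8870, bond B=233.1628.
  t=2,j=2: stock 329.8725 → up 445.3279 (V=0.0000), down 221.0146 (V=51.1122). Price 20.5640; hedge Δ=-0.2279, bond B=95.7290.
  t=1,j=0: stock 121.2700 → up 163.7145 (V=87.9477), down 81.2509 (V=163.6049). Price 113.4088; hedge Δ=-0.9175, bond B=224.6694.
  t=1,j=1: stock 244.3500 → up 329.8725 (V=20.5640), down 163.7145 (V=87.9477). Price 46.5105; hedge Δ=-0.4055, bond B=145.6042.
  t=0,j=0: stock 181.0000 → up 244.3500 (V=46.5105), down 121.2700 (V=113.4088). Price 70.7931; hedge Δ=-0.5435, bond B=169.1728.
Check: Δ(0,0)·S0 + B(0,0) = 70.7931 = V0.

(0,0): Delta=-0.5435 Bond=169.1728
(1,0): Delta=-0.9175 Bond=224.6694
(1,1): Delta=-0.4055 Bond=145.6042
(2,0): Delta=-1.0000 Bond=244.8558
(2,1): Delta=-0.8870 Bond=233.1628
(2,2): Delta=-0.2279 Bond=95.7290
(3,0): Delta=-1.0000 Bond=259.5472
(3,1): Delta=-1.0000 Bond=259.5472
(3,2): Delta=-0.8453 Bond=237.9361
(3,3): Delta=0.0000 Bond=0.0000
V0=70.7931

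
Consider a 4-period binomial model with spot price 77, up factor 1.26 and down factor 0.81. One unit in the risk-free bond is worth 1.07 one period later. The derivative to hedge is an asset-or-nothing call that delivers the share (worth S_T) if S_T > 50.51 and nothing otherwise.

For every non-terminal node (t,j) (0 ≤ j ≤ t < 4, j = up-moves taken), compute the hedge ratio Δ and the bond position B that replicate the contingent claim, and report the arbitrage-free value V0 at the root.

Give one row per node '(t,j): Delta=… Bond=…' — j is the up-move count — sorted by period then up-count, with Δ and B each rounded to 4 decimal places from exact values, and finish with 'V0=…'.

No-arbitrage ⇒ martingale measure with p* = (R−d)/(u−d) = 0.5778.
At expiry t=4: V(4,0)=0.0000, V(4,1)=51.5604, V(4,2)=80.2051, V(4,3)=124.7635, V(4,4)=194.0765
Node (3,0) S=40.9210: V=(p*·51.5604+(1−p*)·0.0000)/1.07=27.8415; Δ=(51.5604−0.0000)/(51.5604−33.1460)=2.8000; B=V−Δ·S=-86.7371
Node (3,1) S=63.6548: V=(p*·80.2051+(1−p*)·51.5604)/1.07=63.6548; Δ=(80.2051−51.5604)/(80.2051−51.5604)=1.0000; B=V−Δ·S=0.0000
Node (3,2) S=99.0186: V=(p*·124.7635+(1−p*)·80.2051)/1.07=99.0186; Δ=(124.7635−80.2051)/(124.7635−80.2051)=1.0000; B=V−Δ·S=0.0000
Node (3,3) S=154.0290: V=(p*·194.0765+(1−p*)·124.7635)/1.07=154.0290; Δ=(194.0765−124.7635)/(194.0765−124.7635)=1.0000; B=V−Δ·S=0.0000
Node (2,0) S=50.5197: V=(p*·63.6548+(1−p*)·27.8415)/1.07=45.3586; Δ=(63.6548−27.8415)/(63.6548−40.9210)=1.5753; B=V−Δ·S=-34.2265
Node (2,1) S=78.5862: V=(p*·99.0186+(1−p*)·63.6548)/1.07=78.5862; Δ=(99.0186−63.6548)/(99.0186−63.6548)=1.0000; B=V−Δ·S=0.0000
Node (2,2) S=122.2452: V=(p*·154.0290+(1−p*)·99.0186)/1.07=122.2452; Δ=(154.0290−99.0186)/(154.0290−99.0186)=1.0000; B=V−Δ·S=0.0000
Node (1,0) S=62.3700: V=(p*·78.5862+(1−p*)·45.3586)/1.07=60.3334; Δ=(78.5862−45.3586)/(78.5862−50.5197)=1.1839; B=V−Δ·S=-13.5058
Node (1,1) S=97.0200: V=(p*·122.2452+(1−p*)·78.5862)/1.07=97.0200; Δ=(122.2452−78.5862)/(122.2452−78.5862)=1.0000; B=V−Δ·S=0.0000
Node (0,0) S=77.0000: V=(p*·97.0200+(1−p*)·60.3334)/1.07=76.1964; Δ=(97.0200−60.3334)/(97.0200−62.3700)=1.0588; B=V−Δ·S=-5.3294
Each (Δ,B) replicates both successor values, so the strategy is self-financing and V0 is arbitrage-free.

(0,0): Delta=1.0588 Bond=-5.3294
(1,0): Delta=1.1839 Bond=-13.5058
(1,1): Delta=1.0000 Bond=0.0000
(2,0): Delta=1.5753 Bond=-34.2265
(2,1): Delta=1.0000 Bond=0.0000
(2,2): Delta=1.0000 Bond=0.0000
(3,0): Delta=2.8000 Bond=-86.7371
(3,1): Delta=1.0000 Bond=0.0000
(3,2): Delta=1.0000 Bond=0.0000
(3,3): Delta=1.0000 Bond=0.0000
V0=76.1964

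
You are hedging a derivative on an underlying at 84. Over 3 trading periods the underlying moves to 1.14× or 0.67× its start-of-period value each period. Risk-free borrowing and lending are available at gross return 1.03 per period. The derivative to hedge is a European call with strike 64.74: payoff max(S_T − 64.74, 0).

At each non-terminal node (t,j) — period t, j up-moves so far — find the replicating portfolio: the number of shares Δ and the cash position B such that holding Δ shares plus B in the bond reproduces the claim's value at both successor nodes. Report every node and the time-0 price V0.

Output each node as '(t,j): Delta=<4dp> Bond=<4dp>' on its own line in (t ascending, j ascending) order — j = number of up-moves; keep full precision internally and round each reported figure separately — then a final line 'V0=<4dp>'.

The replicating-portfolio and risk-neutral prices coincide; use p* = (1.03−0.67)/(1.14−0.67) = 0.7660 for the latter.
Terminal values V(3,·): V(3,0)=0.0000, V(3,1)=0.0000, V(3,2)=8.4015, V(3,3)=59.7097
  t=2,j=0: stock 37.7076 → up 42.9867 (V=0.0000), down 25.2641 (V=0.0000). Price 0.0000; hedge Δ=0.0000, bond B=0.0000.
  t=2,j=1: stock 64.1592 → up 73.1415 (V=8.4015), down 42.9867 (V=0.0000). Price 6.2477; hedge Δ=0.2786, bond B=-11.6278.
  t=2,j=2: stock 109.1664 → up 124.4497 (V=59.7097), down 73.1415 (V=8.4015). Price 46.3120; hedge Δ=1.0000, bond B=-62.8544.
  t=1,j=0: stock 56.2800 → up 64.1592 (V=6.2477), down 37.7076 (V=0.0000). Price 4.6461; hedge Δ=0.2362, bond B=-8.6470.
  t=1,j=1: stock 95.7600 → up 109.1664 (V=46.3120), down 64.1592 (V=6.2477). Price 35.8595; hedge Δ=0.8902, bond B=-49.3837.
  t=0,j=0: stock 84.0000 → up 95.7600 (V=35.8595), down 56.2800 (V=4.6461). Price 27.7226; hedge Δ=0.7906, bond B=-38.6889.
Each (Δ,B) replicates both successor values, so the strategy is self-financing and V0 is arbitrage-free.

(0,0): Delta=0.7906 Bond=-38.6889
(1,0): Delta=0.2362 Bond=-8.6470
(1,1): Delta=0.8902 Bond=-49.3837
(2,0): Delta=0.0000 Bond=0.0000
(2,1): Delta=0.2786 Bond=-11.6278
(2,2): Delta=1.0000 Bond=-62.8544
V0=27.7226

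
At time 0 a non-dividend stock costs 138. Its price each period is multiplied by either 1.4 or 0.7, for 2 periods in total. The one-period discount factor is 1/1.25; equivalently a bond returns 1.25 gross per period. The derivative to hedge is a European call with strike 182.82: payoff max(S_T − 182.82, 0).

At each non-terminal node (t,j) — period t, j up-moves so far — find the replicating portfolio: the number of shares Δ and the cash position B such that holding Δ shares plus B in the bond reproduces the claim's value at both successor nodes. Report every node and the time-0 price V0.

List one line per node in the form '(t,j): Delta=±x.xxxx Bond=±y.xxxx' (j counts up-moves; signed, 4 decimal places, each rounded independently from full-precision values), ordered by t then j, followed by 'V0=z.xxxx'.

(0,0): Delta=0.5704 Bond=-44.0805
(1,0): Delta=0.0000 Bond=0.0000
(1,1): Delta=0.6482 Bond=-70.1280
V0=34.6346

Under the risk-neutral measure, an up-move has probability p* = (R−d)/(u−d) = 0.7857 and values discount at R = 1.25.
At expiry t=2: V(2,0)=0.0000, V(2,1)=0.0000, V(2,2)=87.6600
(1,0): S=96.6000. Δ = (V_up−V_dn)/(S_up−S_dn) = (0.0000−0.0000)/(135.2400−67.6200) = 0.0000. V = [p*·0.0000 + (1−p*)·0.0000]/1.25 = 0.0000. B = V − Δ·S = 0.0000.
(1,1): S=193.2000. Δ = (V_up−V_dn)/(S_up−S_dn) = (87.6600−0.0000)/(270.4800−135.2400) = 0.6482. V = [p*·87.6600 + (1−p*)·0.0000]/1.25 = 55.1006. B = V − Δ·S = -70.1280.
(0,0): S=138.0000. Δ = (V_up−V_dn)/(S_up−S_dn) = (55.1006−0.0000)/(193.2000−96.6000) = 0.5704. V = [p*·55.1006 + (1−p*)·0.0000]/1.25 = 34.6346. B = V − Δ·S = -44.0805.
Each (Δ,B) replicates both successor values, so the strategy is self-financing and V0 is arbitrage-free.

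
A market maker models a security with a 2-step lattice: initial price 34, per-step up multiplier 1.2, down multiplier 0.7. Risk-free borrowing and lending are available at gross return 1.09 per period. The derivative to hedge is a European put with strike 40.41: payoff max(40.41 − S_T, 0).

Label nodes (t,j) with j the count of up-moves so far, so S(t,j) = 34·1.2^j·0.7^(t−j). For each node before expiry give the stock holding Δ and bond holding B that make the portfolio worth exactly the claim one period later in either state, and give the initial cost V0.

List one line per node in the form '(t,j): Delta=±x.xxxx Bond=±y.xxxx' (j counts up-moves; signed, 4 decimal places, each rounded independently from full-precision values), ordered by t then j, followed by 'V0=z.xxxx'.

(0,0): Delta=-0.6401 Bond=26.1539
(1,0): Delta=-1.0000 Bond=37.0734
(1,1): Delta=-0.5809 Bond=26.0917
V0=4.3906

The replicating-portfolio and risk-neutral prices coincide; use p* = (1.09−0.7)/(1.2−0.7) = 0.7800 for the latter.
At expiry t=2: V(2,0)=23.7500, V(2,1)=11.8500, V(2,2)=0.0000
(1,0): S=23.8000. Δ = (V_up−V_dn)/(S_up−S_dn) = (11.8500−23.7500)/(28.5600−16.6600) = -1.0000. V = [p*·11.8500 + (1−p*)·23.7500]/1.09 = 13.2734. B = V − Δ·S = 37.0734.
(1,1): S=40.8000. Δ = (V_up−V_dn)/(S_up−S_dn) = (0.0000−11.8500)/(48.9600−28.5600) = -0.5809. V = [p*·0.0000 + (1−p*)·11.8500]/1.09 = 2.3917. B = V − Δ·S = 26.0917.
(0,0): S=34.0000. Δ = (V_up−V_dn)/(S_up−S_dn) = (2.3917−13.2734)/(40.8000−23.8000) = -0.6401. V = [p*·2.3917 + (1−p*)·13.2734]/1.09 = 4.3906. B = V − Δ·S = 26.1539.
The time-0 hedge costs 4.3906, which is the no-arbitrage price.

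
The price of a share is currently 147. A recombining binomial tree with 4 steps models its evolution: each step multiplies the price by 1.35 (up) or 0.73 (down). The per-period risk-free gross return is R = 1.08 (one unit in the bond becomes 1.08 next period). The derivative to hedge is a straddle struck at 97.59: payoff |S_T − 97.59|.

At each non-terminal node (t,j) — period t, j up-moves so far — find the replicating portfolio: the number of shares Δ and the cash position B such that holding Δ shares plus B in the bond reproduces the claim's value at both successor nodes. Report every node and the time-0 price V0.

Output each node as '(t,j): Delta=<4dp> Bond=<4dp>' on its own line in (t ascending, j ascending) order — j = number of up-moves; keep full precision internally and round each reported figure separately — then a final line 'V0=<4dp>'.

(0,0): Delta=0.8349 Bond=-38.9215
(1,0): Delta=0.5683 Bond=-13.4296
(1,1): Delta=0.9461 Bond=-64.1025
(2,0): Delta=-0.0276 Bond=32.1785
(2,1): Delta=0.8169 Bond=-50.5161
(2,2): Delta=1.0000 Bond=-83.6677
(3,0): Delta=-1.0000 Bond=90.3611
(3,1): Delta=0.3781 Bond=-8.1451
(3,2): Delta=1.0000 Bond=-90.3611
(3,3): Delta=1.0000 Bond=-90.3611
V0=83.8108

Risk-neutral probability p* = (R−d)/(u−d) = (1.08−0.73)/(1.35−0.73) = 0.5645.
At expiry t=4: V(4,0)=55.8446, V(4,1)=20.3896, V(4,2)=45.1779, V(4,3)=166.4328, V(4,4)=390.6714
(3,0): S=57.1855. Δ = (V_up−V_dn)/(S_up−S_dn) = (20.3896−55.8446)/(77.2004−41.7454) = -1.0000. V = [p*·20.3896 + (1−p*)·55.8446]/1.08 = 33.1756. B = V − Δ·S = 90.3611.
(3,1): S=105.7540. Δ = (V_up−V_dn)/(S_up−S_dn) = (45.1779−20.3896)/(142.7679−77.2004) = 0.3781. V = [p*·45.1779 + (1−p*)·20.3896]/1.08 = 31.8361. B = V − Δ·S = -8.1451.
(3,2): S=195.5725. Δ = (V_up−V_dn)/(S_up−S_dn) = (166.4328−45.1779)/(264.0228−142.7679) = 1.0000. V = [p*·166.4328 + (1−p*)·45.1779]/1.08 = 105.2114. B = V − Δ·S = -90.3611.
(3,3): S=361.6751. Δ = (V_up−V_dn)/(S_up−S_dn) = (390.6714−166.4328)/(488.2614−264.0228) = 1.0000. V = [p*·390.6714 + (1−p*)·166.4328]/1.08 = 271.3140. B = V − Δ·S = -90.3611.
(2,0): S=78.3363. Δ = (V_up−V_dn)/(S_up−S_dn) = (31.8361−33.1756)/(105.7540−57.1855) = -0.0276. V = [p*·31.8361 + (1−p*)·33.1756]/1.08 = 30.0180. B = V − Δ·S = 32.1785.
(2,1): S=144.8685. Δ = (V_up−V_dn)/(S_up−S_dn) = (105.2114−31.8361)/(195.5725−105.7540) = 0.8169. V = [p*·105.2114 + (1−p*)·31.8361]/1.08 = 67.8311. B = V − Δ·S = -50.5161.
(2,2): S=267.9075. Δ = (V_up−V_dn)/(S_up−S_dn) = (271.3140−105.2114)/(361.6751−195.5725) = 1.0000. V = [p*·271.3140 + (1−p*)·105.2114]/1.08 = 184.2398. B = V − Δ·S = -83.6677.
(1,0): S=107.3100. Δ = (V_up−V_dn)/(S_up−S_dn) = (67.8311−30.0180)/(144.8685−78.3363) = 0.5683. V = [p*·67.8311 + (1−p*)·30.0180]/1.08 = 47.5594. B = V − Δ·S = -13.4296.
(1,1): S=198.4500. Δ = (V_up−V_dn)/(S_up−S_dn) = (184.2398−67.8311)/(267.9075−144.8685) = 0.9461. V = [p*·184.2398 + (1−p*)·67.8311]/1.08 = 123.6534. B = V − Δ·S = -64.1025.
(0,0): S=147.0000. Δ = (V_up−V_dn)/(S_up−S_dn) = (123.6534−47.5594)/(198.4500−107.3100) = 0.8349. V = [p*·123.6534 + (1−p*)·47.5594]/1.08 = 83.8108. B = V − Δ·S = -38.9215.
Each (Δ,B) replicates both successor values, so the strategy is self-financing and V0 is arbitrage-free.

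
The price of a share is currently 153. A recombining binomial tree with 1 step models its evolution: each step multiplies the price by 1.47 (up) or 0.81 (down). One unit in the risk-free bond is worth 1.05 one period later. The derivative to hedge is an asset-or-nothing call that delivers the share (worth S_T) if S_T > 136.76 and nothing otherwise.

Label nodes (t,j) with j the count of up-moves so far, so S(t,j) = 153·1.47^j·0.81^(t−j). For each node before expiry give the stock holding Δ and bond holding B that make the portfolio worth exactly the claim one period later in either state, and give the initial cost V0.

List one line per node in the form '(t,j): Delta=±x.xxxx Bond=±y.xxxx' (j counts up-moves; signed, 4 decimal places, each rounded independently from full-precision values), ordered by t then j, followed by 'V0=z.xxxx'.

Under the risk-neutral measure, an up-move has probability p* = (R−d)/(u−d) = 0.3636 and values discount at R = 1.05.
Terminal values V(1,·): V(1,0)=0.0000, V(1,1)=224.9100
Node (0,0) S=153.0000: V=(p*·224.9100+(1−p*)·0.0000)/1.05=77.8909; Δ=(224.9100−0.0000)/(224.9100−123.9300)=2.2273; B=V−Δ·S=-262.8818
Self-financing check: at every node Δ·S+B equals the discounted successor values.

(0,0): Delta=2.2273 Bond=-262.8818
V0=77.8909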